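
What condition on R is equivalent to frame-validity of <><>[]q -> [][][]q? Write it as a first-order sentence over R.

This is a Sahlqvist (Geach-type) schema ◇^2□^1q → □^3◇^0q.
Minimal-valuation argument: fix x; take any y with xR^2y and any z with xR^3z. Set V(q) to the set of worlds R-reachable from y in exactly 1 step. Then □^1q holds at y, so the antecedent holds at x; validity forces ◇^0q at z, giving a w with zR^0w and yR^1w.
First-order correspondent: forall x forall y forall z ((x R^2 y & x R^3 z) -> exists w (yRw & z = w)).

forall x forall y forall z ((x R^2 y & x R^3 z) -> exists w (yRw & z = w))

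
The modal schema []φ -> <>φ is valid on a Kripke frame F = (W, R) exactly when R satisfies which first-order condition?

Suppose □φ→◇φ is valid. At any x set V(φ)=W. Then □φ at x, so ◇φ at x, so x has a successor.
The converse is a direct semantic check.
Frame condition: forall x exists y Rxy.

Seriality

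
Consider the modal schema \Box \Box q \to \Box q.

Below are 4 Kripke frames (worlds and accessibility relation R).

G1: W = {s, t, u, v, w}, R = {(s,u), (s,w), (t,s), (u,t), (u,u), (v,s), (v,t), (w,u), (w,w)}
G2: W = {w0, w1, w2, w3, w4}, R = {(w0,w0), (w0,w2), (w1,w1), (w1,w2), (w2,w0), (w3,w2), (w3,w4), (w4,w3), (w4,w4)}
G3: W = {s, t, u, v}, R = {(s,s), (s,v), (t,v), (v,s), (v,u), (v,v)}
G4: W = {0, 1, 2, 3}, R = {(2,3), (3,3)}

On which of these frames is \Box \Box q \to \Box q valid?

Frame correspondent (Sahlqvist): \forall x \forall y (Rxy \to \exists z (Rxz \wedge Rzy)) — i.e. density.
G1: fails — Rvt but no z with Rvz and Rzt.
G2: fails — Rw3w2 but no z with Rw3z and Rzw2.
G3: holds.
G4: holds.

G3, G4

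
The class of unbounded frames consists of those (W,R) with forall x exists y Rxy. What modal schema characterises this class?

□ψ → ◇ψ

This is seriality; the standard corresponding axiom is D: □ψ → ◇ψ.
Suppose □ψ→◇ψ is valid. At any x set V(ψ)=W. Then □ψ at x, so ◇ψ at x, so x has a successor.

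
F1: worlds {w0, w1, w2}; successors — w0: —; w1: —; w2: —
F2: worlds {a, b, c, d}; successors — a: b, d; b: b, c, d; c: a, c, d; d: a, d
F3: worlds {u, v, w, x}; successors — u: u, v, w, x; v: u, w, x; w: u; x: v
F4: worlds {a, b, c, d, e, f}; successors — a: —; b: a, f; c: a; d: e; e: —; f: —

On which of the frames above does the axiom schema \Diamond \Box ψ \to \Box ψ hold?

F1

The schema corresponds to the Euclidean property: \forall x \forall y \forall z (Rxy \wedge Rxz \to Ryz).
F1: condition met.
F2: fails — Rad and Rab but not Rdb.
F3: fails — Ruv and Ruv but not Rvv.
F4: fails — Rbf and Rbf but not Rff.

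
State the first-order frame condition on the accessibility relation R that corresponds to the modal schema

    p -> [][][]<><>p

forall x forall z (x R^3 z -> exists w (x = w & z R^2 w))

This is a Sahlqvist (Geach-type) schema ◇^0□^0p → □^3◇^2p.
First-order correspondent: forall x forall z (x R^3 z -> exists w (x = w & z R^2 w)).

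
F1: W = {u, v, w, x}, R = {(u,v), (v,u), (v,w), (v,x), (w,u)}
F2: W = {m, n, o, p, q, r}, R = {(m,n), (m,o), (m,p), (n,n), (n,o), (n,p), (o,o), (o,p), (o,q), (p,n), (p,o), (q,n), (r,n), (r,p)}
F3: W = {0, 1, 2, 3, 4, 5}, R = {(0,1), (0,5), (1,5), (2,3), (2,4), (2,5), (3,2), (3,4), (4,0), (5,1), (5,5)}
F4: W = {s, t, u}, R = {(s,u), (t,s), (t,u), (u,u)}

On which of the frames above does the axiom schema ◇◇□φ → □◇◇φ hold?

Frame correspondent (Sahlqvist): ∀x ∀y ∀z ((xR²y ∧ xRz) → ∃w (yRw ∧ zR²w)) — i.e. a generalized confluence (Geach) condition.
F1: fails — uR²x, uRv but no t with xRt and vR²t.
F2: ✓.
F3: fails — 2R²4, 2R4 but no w with 4Rw and 4R²w.
F4: ✓.

F2, F4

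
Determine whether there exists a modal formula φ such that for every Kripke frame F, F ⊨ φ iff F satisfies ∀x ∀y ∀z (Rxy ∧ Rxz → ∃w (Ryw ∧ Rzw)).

This is a Sahlqvist condition; the .2 axiom ◇□r → □◇r defines it.
Suppose ◇□r→□◇r is valid. Take Rxy, Rxz and set V(r)={w : Ryw}. Then □r at y so ◇□r at x, so □◇r at x, so ◇r at z, giving w with Rzw and Ryw.

Definable; ◇□r → □◇r defines it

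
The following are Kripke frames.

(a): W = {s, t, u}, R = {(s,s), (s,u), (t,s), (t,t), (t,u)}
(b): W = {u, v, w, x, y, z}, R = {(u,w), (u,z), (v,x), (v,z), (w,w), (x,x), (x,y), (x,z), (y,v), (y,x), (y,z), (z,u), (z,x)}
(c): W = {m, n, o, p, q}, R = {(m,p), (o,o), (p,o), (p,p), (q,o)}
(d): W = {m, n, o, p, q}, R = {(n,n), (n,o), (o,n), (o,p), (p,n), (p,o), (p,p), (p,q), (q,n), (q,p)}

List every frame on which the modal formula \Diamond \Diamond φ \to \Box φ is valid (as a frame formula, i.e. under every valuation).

none

This is the axiom for a generalized confluence (Geach) condition; its first-order frame correspondent is \forall x \forall y \forall z ((x R^2 y \wedge xRz) \to \exists w (y = w \wedge z = w)).
(a): fails — sR²s, sRu but s ≠ u.
(b): fails — uR²u, uRw but u ≠ w.
(c): fails — mR²o, mRp but o ≠ p.
(d): fails — nR²n, nRo but n ≠ o.
Valid on no frame.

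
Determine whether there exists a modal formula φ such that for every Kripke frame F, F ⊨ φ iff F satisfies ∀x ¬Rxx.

Any modally definable frame class is closed under surjective bounded morphisms.
The 2-cycle (worlds s,t with s→t→s) is irreflexive, and the map sending every world to a single reflexive point • is a surjective bounded morphism (forth: every edge maps to (•,•); back: every world has a successor). So any modal formula valid on the 2-cycle is also valid on the reflexive point, which is not irreflexive.
So the class is not modally definable.

Not modally definable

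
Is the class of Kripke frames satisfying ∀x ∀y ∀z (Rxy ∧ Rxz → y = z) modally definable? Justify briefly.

Yes: it is partial functionality, defined by the CD schema ◇q → □q.
Suppose ◇q→□q is valid. Take Rxy, Rxz and set V(q)={y}. Then ◇q at x, so □q at x, so q at z, i.e. z=y.

Yes — defined by ◇q → □q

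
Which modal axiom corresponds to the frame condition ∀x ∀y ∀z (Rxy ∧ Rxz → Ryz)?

◇ψ → □◇ψ

A defining formula is ◇ψ → □◇ψ (the 5 axiom).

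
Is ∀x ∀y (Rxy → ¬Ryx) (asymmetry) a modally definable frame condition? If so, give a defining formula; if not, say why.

Not definable by any modal formula

Modal frame validity is preserved under surjective bounded morphisms.
The 5-cycle (worlds w0,w1,w2,w3,w4 with w0→w1→w2→w3→w4→w0) is asymmetric. Mapping every world to a single reflexive point • is a surjective bounded morphism, and the reflexive point is not asymmetric (R•• but asymmetry requires ¬R••).
So the class is not modally definable.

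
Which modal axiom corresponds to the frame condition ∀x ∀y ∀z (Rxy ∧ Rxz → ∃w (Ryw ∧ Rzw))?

◇□s → □◇s

The condition is convergence. The .2 schema ◇□s → □◇s defines it.
Suppose ◇□s→□◇s is valid. Take Rxy, Rxz and set V(s)={w : Ryw}. Then □s at y so ◇□s at x, so □◇s at x, so ◇s at z, giving w with Rzw and Ryw.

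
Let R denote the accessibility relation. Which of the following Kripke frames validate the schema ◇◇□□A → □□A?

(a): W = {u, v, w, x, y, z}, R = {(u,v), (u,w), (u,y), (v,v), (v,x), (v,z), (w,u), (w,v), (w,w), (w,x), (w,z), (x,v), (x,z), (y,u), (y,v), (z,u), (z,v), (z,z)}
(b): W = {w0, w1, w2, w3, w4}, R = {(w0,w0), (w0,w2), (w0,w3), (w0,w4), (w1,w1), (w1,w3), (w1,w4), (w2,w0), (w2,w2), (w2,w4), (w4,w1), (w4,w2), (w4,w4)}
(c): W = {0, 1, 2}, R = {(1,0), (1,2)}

This is the axiom for a generalized confluence (Geach) condition; its first-order frame correspondent is ∀x ∀y ∀z ((xR²y ∧ xR²z) → ∃w (yR²w ∧ z = w)).
(a): fails — uR²v, uR²w but no t with vR²t and w=t.
(b): fails — w0R²w1, w0R²w0 but no w with w1R²w and w0=w.
(c): holds.
Valid on: (c).

(c)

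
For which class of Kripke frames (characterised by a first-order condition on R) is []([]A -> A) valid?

shift-reflexivity

Suppose □(□A→A) is valid. Take Rxy and set V(A)={w : Ryw}. Then at y, □A holds; since □(□A→A) at x, □A→A at y, so A at y, i.e. Ryy.
The converse is a direct semantic check.
So the correspondent is shift-reflexivity.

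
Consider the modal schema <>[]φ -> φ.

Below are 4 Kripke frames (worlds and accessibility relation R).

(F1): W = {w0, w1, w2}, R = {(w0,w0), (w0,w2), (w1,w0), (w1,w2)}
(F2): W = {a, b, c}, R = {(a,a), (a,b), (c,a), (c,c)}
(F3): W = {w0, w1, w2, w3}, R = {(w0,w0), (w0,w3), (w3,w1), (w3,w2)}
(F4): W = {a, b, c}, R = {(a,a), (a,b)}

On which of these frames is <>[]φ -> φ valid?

none

The schema corresponds to symmetry: forall x forall y (Rxy -> Ryx).
(F1): fails — Rw1w2 but not Rw2w1.
(F2): fails — Rca but not Rac.
(F3): fails — Rw3w1 but not Rw1w3.
(F4): fails — Rab but not Rba.
Valid on no frame.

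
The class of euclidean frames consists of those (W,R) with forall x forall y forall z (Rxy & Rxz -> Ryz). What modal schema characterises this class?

◇ψ → □◇ψ

This is the Euclidean property; the standard corresponding axiom is 5: ◇ψ → □◇ψ.
Suppose ◇ψ→□◇ψ is valid. Take Rxy, Rxz and set V(ψ)={y}. Then ◇ψ at x, so □◇ψ at x, so ◇ψ at z, so some w with Rzw has ψ; w=y, i.e. Rzy. By symmetry of the argument, Ryz.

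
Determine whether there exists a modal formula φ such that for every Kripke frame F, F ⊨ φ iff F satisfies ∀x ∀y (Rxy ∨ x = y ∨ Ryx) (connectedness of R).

Not definable by any modal formula

Any modally definable frame class is closed under disjoint unions.
Take 4 disjoint single-world reflexive frames: each is trivially connected, but their disjoint union has 4 worlds with no edge between distinct components, so it is not connected.
So no modal formula (or set of formulas) defines exactly the connected frames.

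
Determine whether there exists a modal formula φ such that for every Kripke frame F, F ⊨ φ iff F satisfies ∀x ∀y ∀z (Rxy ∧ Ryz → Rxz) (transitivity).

Yes — defined by □q → □□q

This is a Sahlqvist condition; the 4 axiom □q → □□q defines it.
Suppose □q→□□q is valid. Take Rxy, Ryz and set V(q)={w : Rxw}. Then □q at x, so □□q at x, so □q at y, so q at z, i.e. Rxz.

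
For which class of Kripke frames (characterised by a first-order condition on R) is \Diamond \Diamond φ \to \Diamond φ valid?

Transitivity

This is frame-equivalent to □φ → □□φ (substitute ¬φ for φ and contrapose).
Suppose □φ→□□φ is valid. Take Rxy, Ryz and set V(φ)={w : Rxw}. Then □φ at x, so □□φ at x, so □φ at y, so φ at z, i.e. Rxz.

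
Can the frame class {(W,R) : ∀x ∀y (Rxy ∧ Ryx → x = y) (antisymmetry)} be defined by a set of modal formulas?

Not modally definable

Modal frame validity is preserved under surjective bounded morphisms.
The 8-cycle (worlds a,b,c,d,e,f,g,h with a→b→c→d→e→f→g→h→a) is antisymmetric. Sending even-indexed worlds to s and odd-indexed worlds to t is a surjective bounded morphism onto the two-world frame with s↔t, which is not antisymmetric.
So the class is not modally definable.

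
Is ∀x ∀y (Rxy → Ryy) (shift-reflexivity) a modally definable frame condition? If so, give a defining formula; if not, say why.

The condition is shift-reflexivity. A defining modal formula is □(□q → q).

Yes — defined by □(□q → q)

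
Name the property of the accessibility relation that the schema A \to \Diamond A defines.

This schema is equivalent to the T axiom □A → A.
It corresponds to reflexivity: \forall x Rxx.

reflexivity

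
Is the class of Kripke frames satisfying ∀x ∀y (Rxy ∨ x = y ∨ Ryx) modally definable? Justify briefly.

Any modally definable frame class is closed under disjoint unions.
Take 4 disjoint single-world reflexive frames: each is trivially connected, but their disjoint union has 4 worlds with no edge between distinct components, so it is not connected.
So the class is not modally definable.

No — not modally definable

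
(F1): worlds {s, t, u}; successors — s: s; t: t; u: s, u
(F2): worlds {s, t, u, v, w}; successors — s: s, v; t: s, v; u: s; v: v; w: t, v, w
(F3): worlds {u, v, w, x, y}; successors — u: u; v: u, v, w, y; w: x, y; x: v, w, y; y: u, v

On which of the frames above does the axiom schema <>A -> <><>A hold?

Frame correspondent (Sahlqvist): forall x forall y (xRy -> exists w (y = w & x R^2 w)) — i.e. a generalized confluence (Geach) condition.
(F1): holds.
(F2): holds.
(F3): fails — wRx but no t with x=t and wR²t.

(F1), (F2)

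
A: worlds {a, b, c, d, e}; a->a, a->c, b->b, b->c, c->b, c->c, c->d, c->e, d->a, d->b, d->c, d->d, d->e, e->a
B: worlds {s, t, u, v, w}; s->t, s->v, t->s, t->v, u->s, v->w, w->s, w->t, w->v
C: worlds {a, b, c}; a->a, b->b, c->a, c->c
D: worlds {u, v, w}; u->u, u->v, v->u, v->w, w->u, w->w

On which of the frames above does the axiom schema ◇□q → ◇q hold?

C, D

Frame correspondent (Sahlqvist): ∀x ∀y (xRy → ∃w (yRw ∧ xRw)) — i.e. a generalized confluence (Geach) condition.
A: fails — cRe but no w with eRw and cRw.
B: fails — sRv but no w* with vRw* and sRw*.
C: holds.
D: holds.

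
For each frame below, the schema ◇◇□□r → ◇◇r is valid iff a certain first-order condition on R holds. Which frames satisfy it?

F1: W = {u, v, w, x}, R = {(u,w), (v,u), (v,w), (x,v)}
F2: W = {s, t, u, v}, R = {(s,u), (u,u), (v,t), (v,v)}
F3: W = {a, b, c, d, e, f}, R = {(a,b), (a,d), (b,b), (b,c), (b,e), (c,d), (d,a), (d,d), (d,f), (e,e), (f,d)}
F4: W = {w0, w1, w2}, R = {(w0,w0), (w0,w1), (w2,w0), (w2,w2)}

Frame correspondent (Sahlqvist): ∀x ∀y (xR²y → ∃w (yR²w ∧ xR²w)) — i.e. a generalized confluence (Geach) condition.
F1: fails — vR²w but no t with wR²t and vR²t.
F2: fails — vR²t but no w with tR²w and vR²w.
F3: holds.
F4: fails — w0R²w1 but no w with w1R²w and w0R²w.
Valid on: F3.

F3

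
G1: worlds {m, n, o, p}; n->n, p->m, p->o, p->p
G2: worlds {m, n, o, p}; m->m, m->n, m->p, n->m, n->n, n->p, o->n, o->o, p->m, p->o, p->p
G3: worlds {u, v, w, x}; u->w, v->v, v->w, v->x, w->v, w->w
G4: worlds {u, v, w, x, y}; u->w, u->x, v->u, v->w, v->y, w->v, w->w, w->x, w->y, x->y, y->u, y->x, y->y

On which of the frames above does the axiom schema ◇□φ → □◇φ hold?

G2

The schema corresponds to convergence: ∀x ∀y ∀z (Rxy ∧ Rxz → ∃w (Ryw ∧ Rzw)).
G1: fails — Rpm and Rpm but m and m have no common successor.
G2: condition met.
G3: fails — Rvv and Rvx but v and x have no common successor.
G4: fails — Ryx and Ryu but x and u have no common successor.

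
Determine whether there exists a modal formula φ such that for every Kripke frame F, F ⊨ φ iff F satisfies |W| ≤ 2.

If a class were modally definable it would be closed under disjoint unions (Goldblatt–Thomason).
Any modal formula valid on each of 3 disjoint one-world frames is valid on their disjoint union (validity is preserved under disjoint unions). Each one-world frame has |W|=1≤2, but the union has |W|=3.
So the class is not modally definable.

Not modally definable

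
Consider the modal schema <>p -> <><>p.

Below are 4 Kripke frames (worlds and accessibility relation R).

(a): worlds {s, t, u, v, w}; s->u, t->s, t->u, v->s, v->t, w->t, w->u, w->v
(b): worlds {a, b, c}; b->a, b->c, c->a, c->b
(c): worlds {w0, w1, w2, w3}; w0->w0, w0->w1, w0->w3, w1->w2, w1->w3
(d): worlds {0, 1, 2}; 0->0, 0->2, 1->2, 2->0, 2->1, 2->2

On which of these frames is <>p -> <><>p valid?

(d)

This is the axiom for a generalized confluence (Geach) condition; its first-order frame correspondent is forall x forall y (xRy -> exists w (y = w & x R^2 w)).
(a): fails — sRu but no w* with u=w* and sR²w*.
(b): fails — bRc but no w with c=w and bR²w.
(c): fails — w1Rw2 but no w with w2=w and w1R²w.
(d): ✓.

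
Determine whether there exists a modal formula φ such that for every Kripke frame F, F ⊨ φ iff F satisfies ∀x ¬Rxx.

Modal frame validity is preserved under surjective bounded morphisms.
The 5-cycle (worlds s,t,u,v,w with s→t→u→v→w→s) is irreflexive, and the map sending every world to a single reflexive point • is a surjective bounded morphism (forth: every edge maps to (•,•); back: every world has a successor). So any modal formula valid on the 5-cycle is also valid on the reflexive point, which is not irreflexive.
So the class is not modally definable.

No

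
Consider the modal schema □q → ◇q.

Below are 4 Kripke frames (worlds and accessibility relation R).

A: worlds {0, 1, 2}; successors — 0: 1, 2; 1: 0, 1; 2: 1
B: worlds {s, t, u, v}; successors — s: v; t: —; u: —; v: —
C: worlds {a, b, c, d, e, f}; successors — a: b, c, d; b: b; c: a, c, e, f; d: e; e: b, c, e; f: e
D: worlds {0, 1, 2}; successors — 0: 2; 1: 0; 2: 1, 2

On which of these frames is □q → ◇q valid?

A, C, D

Frame correspondent (Sahlqvist): ∀x ∃y Rxy — i.e. seriality.
A: condition met.
B: fails — world t has no successor.
C: condition met.
D: condition met.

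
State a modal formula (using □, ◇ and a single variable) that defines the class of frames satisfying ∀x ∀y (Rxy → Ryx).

The condition is symmetry. The B schema p → □◇p defines it.
Suppose p→□◇p is valid. Take Rxy and set V(p)={x}. Then p at x, so □◇p at x, so ◇p at y, so some z with Ryz has p; z=x, i.e. Ryx.

p → □◇p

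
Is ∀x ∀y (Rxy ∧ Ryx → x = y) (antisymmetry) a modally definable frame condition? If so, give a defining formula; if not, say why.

No — not modally definable

Modal frame validity is preserved under surjective bounded morphisms.
The 8-cycle (worlds a,b,c,d,e,f,g,h with a→b→c→d→e→f→g→h→a) is antisymmetric. Sending even-indexed worlds to • and odd-indexed worlds to ∘ is a surjective bounded morphism onto the two-world frame with •↔∘, which is not antisymmetric.
So no modal formula (or set of formulas) defines exactly the antisymmetric frames.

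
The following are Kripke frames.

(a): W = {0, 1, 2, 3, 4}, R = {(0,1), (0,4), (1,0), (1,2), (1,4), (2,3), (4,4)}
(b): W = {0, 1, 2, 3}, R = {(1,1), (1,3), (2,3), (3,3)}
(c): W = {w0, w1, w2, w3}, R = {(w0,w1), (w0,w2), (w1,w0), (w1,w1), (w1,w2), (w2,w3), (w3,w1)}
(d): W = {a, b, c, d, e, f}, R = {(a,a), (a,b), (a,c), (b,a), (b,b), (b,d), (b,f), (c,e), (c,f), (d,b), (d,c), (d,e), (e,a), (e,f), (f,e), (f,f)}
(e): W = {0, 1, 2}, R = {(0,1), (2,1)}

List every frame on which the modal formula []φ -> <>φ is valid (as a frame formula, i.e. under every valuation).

(c), (d)

Frame correspondent (Sahlqvist): forall x exists y Rxy — i.e. seriality.
(a): fails — world 3 has no successor.
(b): fails — world 0 has no successor.
(c): holds.
(d): holds.
(e): fails — world 1 has no successor.
Valid on: (c), (d).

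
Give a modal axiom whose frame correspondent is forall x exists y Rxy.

□q → ◇q

This is seriality; the standard corresponding axiom is D: □q → ◇q.
Suppose □q→◇q is valid. At any x set V(q)=W. Then □q at x, so ◇q at x, so x has a successor.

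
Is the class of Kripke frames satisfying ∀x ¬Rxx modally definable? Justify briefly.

If a class were modally definable it would be closed under surjective bounded morphisms (Goldblatt–Thomason).
The 5-cycle (worlds s,t,u,v,w with s→t→u→v→w→s) is irreflexive, and the map sending every world to a single reflexive point • is a surjective bounded morphism (forth: every edge maps to (•,•); back: every world has a successor). So any modal formula valid on the 5-cycle is also valid on the reflexive point, which is not irreflexive.
So the class is not modally definable.

No — not modally definable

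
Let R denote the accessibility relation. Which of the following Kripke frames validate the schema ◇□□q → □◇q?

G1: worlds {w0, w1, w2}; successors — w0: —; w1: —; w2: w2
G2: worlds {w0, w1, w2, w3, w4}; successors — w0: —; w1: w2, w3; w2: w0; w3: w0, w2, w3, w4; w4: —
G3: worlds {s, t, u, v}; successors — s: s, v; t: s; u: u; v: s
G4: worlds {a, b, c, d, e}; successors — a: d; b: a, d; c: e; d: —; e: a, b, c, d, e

Frame correspondent (Sahlqvist): ∀x ∀y ∀z ((xRy ∧ xRz) → ∃w (yR²w ∧ zRw)) — i.e. a generalized confluence (Geach) condition.
G1: condition met.
G2: fails — w1Rw2, w1Rw2 but no w with w2R²w and w2Rw.
G3: condition met.
G4: fails — aRd, aRd but no w with dR²w and dRw.

G1, G3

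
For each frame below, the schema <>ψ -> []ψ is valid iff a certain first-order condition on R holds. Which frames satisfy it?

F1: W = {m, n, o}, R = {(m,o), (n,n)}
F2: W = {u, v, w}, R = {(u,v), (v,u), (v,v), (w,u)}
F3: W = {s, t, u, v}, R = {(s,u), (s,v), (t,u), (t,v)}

F1

The schema corresponds to partial functionality: forall x forall y forall z (Rxy & Rxz -> y = z).
F1: condition met.
F2: fails — v sees both u and v.
F3: fails — s sees both u and v.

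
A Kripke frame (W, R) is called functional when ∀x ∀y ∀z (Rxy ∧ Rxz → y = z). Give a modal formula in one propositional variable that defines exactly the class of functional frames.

A defining formula is ◇ψ → □ψ (the CD axiom).
Suppose ◇ψ→□ψ is valid. Take Rxy, Rxz and set V(ψ)={y}. Then ◇ψ at x, so □ψ at x, so ψ at z, i.e. z=y.

◇ψ → □ψ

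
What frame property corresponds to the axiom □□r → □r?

Suppose □□r→□r is valid. Take Rxy and set V(r)={w : xR²w}. Then □□r at x, so □r at x, so r at y, i.e. ∃z(Rxz∧Rzy).
The converse is a direct semantic check.
So the correspondent is density.

density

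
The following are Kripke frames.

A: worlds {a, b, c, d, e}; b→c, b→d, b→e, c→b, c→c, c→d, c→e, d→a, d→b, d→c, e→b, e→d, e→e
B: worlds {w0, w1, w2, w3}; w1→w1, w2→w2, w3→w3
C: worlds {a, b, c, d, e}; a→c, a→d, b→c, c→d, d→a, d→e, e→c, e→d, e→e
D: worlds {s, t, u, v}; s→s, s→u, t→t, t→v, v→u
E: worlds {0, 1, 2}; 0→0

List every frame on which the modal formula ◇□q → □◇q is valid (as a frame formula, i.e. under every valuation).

B, E

The schema corresponds to convergence: ∀x ∀y ∀z (Rxy ∧ Rxz → ∃w (Ryw ∧ Rzw)).
A: fails — Rdc and Rda but c and a have no common successor.
B: ✓.
C: fails — Rac and Rad but c and d have no common successor.
D: fails — Rsu and Rsu but u and u have no common successor.
E: ✓.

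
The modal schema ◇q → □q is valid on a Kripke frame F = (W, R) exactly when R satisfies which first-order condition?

This is the CD axiom.
Its frame correspondent is partial functionality — ∀x ∀y ∀z (Rxy ∧ Rxz → y = z).

partial functionality: ∀x ∀y ∀z (Rxy ∧ Rxz → y = z)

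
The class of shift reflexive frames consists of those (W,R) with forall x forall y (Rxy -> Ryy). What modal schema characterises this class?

A defining formula is □(□q → q) (the T□ axiom).
Suppose □(□q→q) is valid. Take Rxy and set V(q)={w : Ryw}. Then at y, □q holds; since □(□q→q) at x, □q→q at y, so q at y, i.e. Ryy.

□(□q → q)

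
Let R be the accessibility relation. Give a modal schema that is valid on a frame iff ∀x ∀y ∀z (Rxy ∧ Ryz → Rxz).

□q → □□q

The condition is transitivity. The 4 schema □q → □□q defines it.
Suppose □q→□□q is valid. Take Rxy, Ryz and set V(q)={w : Rxw}. Then □q at x, so □□q at x, so □q at y, so q at z, i.e. Rxz.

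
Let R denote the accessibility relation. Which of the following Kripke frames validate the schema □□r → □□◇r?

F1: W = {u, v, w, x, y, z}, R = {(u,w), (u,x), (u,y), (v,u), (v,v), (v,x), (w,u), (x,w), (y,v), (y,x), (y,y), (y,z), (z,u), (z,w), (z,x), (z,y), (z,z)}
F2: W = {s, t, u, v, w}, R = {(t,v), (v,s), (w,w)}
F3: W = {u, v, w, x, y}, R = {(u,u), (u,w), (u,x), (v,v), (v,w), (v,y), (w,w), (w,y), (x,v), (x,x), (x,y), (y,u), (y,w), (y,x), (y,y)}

Frame correspondent (Sahlqvist): ∀x ∀z (xR²z → ∃w (xR²w ∧ zRw)) — i.e. a generalized confluence (Geach) condition.
F1: fails — wR²w but no t with wR²t and wRt.
F2: fails — tR²s but no w* with tR²w* and sRw*.
F3: holds.
Valid on: F3.

F3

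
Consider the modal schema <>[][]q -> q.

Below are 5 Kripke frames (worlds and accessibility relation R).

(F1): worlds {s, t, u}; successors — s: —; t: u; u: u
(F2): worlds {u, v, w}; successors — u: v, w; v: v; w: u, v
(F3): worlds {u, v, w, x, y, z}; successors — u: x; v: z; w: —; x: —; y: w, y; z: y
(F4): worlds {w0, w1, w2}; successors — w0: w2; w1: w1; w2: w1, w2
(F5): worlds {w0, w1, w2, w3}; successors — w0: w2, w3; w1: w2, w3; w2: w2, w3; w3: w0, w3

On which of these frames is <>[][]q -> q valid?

none

This is the axiom for a generalized confluence (Geach) condition; its first-order frame correspondent is forall x forall y (xRy -> exists w (y R^2 w & x = w)).
(F1): fails — tRu but no w with uR²w and t=w.
(F2): fails — uRv but no t with vR²t and u=t.
(F3): fails — uRx but no t with xR²t and u=t.
(F4): fails — w0Rw2 but no w with w2R²w and w0=w.
(F5): fails — w1Rw2 but no w with w2R²w and w1=w.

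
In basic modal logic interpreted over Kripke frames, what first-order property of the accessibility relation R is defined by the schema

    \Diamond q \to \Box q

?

partial functionality: \forall x \forall y \forall z (Rxy \wedge Rxz \to y = z)

Suppose ◇q→□q is valid. Take Rxy, Rxz and set V(q)={y}. Then ◇q at x, so □q at x, so q at z, i.e. z=y.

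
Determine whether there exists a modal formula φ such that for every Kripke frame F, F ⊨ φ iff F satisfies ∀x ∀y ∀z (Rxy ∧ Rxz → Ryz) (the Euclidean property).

Yes: it is the Euclidean property, defined by the 5 schema ◇p → □◇p.
Suppose ◇p→□◇p is valid. Take Rxy, Rxz and set V(p)={y}. Then ◇p at x, so □◇p at x, so ◇p at z, so some w with Rzw has p; w=y, i.e. Rzy. By symmetry of the argument, Ryz.

Yes — defined by ◇p → □◇p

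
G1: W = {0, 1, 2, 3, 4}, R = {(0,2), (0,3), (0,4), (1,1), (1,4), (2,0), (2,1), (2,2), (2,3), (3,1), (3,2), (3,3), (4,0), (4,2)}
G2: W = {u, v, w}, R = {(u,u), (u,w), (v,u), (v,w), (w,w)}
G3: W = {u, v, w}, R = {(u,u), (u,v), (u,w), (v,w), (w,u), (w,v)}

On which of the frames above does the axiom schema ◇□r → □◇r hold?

G2

Frame correspondent (Sahlqvist): ∀x ∀y ∀z (Rxy ∧ Rxz → ∃w (Ryw ∧ Rzw)) — i.e. convergence.
G1: fails — R14 and R11 but 4 and 1 have no common successor.
G2: ✓.
G3: fails — Ruv and Ruw but v and w have no common successor.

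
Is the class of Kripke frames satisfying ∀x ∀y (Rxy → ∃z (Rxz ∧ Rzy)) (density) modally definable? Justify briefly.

The condition is density. A defining modal formula is □□p → □p.

Yes, by □□p → □p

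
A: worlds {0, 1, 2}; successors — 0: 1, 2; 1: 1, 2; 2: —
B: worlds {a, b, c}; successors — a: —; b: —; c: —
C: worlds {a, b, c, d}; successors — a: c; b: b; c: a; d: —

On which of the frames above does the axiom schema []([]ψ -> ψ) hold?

B

This is the axiom for shift-reflexivity; its first-order frame correspondent is forall x forall y (Rxy -> Ryy).
A: fails — R12 but not R22.
B: satisfies the condition.
C: fails — Rac but not Rcc.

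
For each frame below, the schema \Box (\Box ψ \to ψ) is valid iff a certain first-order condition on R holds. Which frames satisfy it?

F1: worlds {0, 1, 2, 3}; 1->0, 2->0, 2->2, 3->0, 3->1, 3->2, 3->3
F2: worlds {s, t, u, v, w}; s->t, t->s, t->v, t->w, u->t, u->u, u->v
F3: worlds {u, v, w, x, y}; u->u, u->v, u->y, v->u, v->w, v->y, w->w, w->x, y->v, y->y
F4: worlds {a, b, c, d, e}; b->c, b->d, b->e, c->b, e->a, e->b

Frame correspondent (Sahlqvist): \forall x \forall y (Rxy \to Ryy) — i.e. shift-reflexivity.
F1: fails — R10 but not R00.
F2: fails — Ruv but not Rvv.
F3: fails — Ruv but not Rvv.
F4: fails — Rbc but not Rcc.
Valid on no frame.

none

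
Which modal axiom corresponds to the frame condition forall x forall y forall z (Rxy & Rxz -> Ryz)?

◇q → □◇q

A defining formula is ◇q → □◇q (the 5 axiom).
Suppose ◇q→□◇q is valid. Take Rxy, Rxz and set V(q)={y}. Then ◇q at x, so □◇q at x, so ◇q at z, so some w with Rzw has q; w=y, i.e. Rzy. By symmetry of the argument, Ryz.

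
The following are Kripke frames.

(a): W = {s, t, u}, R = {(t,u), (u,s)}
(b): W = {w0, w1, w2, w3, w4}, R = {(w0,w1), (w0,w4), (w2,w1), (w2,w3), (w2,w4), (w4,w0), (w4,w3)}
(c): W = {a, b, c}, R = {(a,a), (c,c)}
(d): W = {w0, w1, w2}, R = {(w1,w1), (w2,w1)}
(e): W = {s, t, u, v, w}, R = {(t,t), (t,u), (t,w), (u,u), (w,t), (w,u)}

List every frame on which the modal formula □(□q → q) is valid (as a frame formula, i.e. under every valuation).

The schema corresponds to shift-reflexivity: ∀x ∀y (Rxy → Ryy).
(a): fails — Rus but not Rss.
(b): fails — Rw0w4 but not Rw4w4.
(c): holds.
(d): holds.
(e): fails — Rtw but not Rww.
Valid on: (c), (d).

(c), (d)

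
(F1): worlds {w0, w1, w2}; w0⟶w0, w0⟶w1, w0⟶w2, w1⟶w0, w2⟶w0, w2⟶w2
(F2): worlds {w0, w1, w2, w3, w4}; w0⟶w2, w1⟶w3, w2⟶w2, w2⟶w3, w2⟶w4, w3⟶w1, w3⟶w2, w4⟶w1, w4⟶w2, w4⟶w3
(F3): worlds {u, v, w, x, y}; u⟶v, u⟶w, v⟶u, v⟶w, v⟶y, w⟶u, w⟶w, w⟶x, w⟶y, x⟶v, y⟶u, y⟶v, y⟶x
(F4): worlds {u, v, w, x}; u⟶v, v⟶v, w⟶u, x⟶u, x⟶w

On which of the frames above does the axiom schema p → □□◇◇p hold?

The schema corresponds to a generalized confluence (Geach) condition: ∀x ∀z (xR²z → ∃w (x = w ∧ zR²w)).
(F1): holds.
(F2): fails — w0R²w2 but no w with w0=w and w2R²w.
(F3): fails — vR²u but no t with v=t and uR²t.
(F4): fails — uR²v but no t with u=t and vR²t.

(F1)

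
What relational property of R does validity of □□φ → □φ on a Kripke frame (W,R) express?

Suppose □□φ→□φ is valid. Take Rxy and set V(φ)={w : xR²w}. Then □□φ at x, so □φ at x, so φ at y, i.e. ∃z(Rxz∧Rzy).
Conversely, any frame satisfying ∀x ∀y (Rxy → ∃z (Rxz ∧ Rzy)) validates the schema.
So the correspondent is density.

density: ∀x ∀y (Rxy → ∃z (Rxz ∧ Rzy))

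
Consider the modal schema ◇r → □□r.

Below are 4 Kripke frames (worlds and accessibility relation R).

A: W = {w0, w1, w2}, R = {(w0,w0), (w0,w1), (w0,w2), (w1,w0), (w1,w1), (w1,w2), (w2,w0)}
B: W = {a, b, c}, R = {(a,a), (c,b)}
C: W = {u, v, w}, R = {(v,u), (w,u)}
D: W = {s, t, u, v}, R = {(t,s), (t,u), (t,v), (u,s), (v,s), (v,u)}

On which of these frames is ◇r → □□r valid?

B, C

Frame correspondent (Sahlqvist): ∀x ∀y ∀z ((xRy ∧ xR²z) → ∃w (y = w ∧ z = w)) — i.e. a generalized confluence (Geach) condition.
A: fails — w0Rw0, w0R²w1 but w0 ≠ w1.
B: satisfies the condition.
C: satisfies the condition.
D: fails — tRs, tR²u but s ≠ u.
Valid on: B, C.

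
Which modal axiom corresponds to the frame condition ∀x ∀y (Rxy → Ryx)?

ψ → □◇ψ

A defining formula is ψ → □◇ψ (the B axiom).
Suppose ψ→□◇ψ is valid. Take Rxy and set V(ψ)={x}. Then ψ at x, so □◇ψ at x, so ◇ψ at y, so some z with Ryz has ψ; z=x, i.e. Ryx.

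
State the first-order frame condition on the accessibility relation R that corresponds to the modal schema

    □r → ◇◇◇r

∀x ∃w (xRw ∧ xR³w)

This is a Sahlqvist (Geach-type) schema ◇^0□^1r → □^0◇^3r.
Minimal-valuation argument: fix x; take any y with xR^0y and any z with xR^0z. Set V(r) to the set of worlds R-reachable from y in exactly 1 step. Then □^1r holds at y, so the antecedent holds at x; validity forces ◇^3r at z, giving a w with zR^3w and yR^1w.
First-order correspondent: ∀x ∃w (xRw ∧ xR³w).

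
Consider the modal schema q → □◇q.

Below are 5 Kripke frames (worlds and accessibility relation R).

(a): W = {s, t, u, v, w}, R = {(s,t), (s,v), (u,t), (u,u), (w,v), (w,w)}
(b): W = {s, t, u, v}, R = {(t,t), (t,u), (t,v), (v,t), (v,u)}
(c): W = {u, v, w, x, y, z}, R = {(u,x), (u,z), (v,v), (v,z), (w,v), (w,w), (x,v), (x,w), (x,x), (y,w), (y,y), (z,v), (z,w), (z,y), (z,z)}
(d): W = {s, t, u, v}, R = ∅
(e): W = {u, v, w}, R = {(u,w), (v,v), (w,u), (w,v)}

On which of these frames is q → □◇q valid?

(d)

This is the axiom for symmetry; its first-order frame correspondent is ∀x ∀y (Rxy → Ryx).
(a): fails — Rut but not Rtu.
(b): fails — Rvu but not Ruv.
(c): fails — Ruz but not Rzu.
(d): condition met.
(e): fails — Rwv but not Rvw.
Valid on: (d).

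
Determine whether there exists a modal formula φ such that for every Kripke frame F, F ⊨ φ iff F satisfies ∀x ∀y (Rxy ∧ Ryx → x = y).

Any modally definable frame class is closed under surjective bounded morphisms.
The 6-cycle (worlds 0,1,2,3,4,5 with 0→1→2→3→4→5→0) is antisymmetric. Sending even-indexed worlds to a and odd-indexed worlds to b is a surjective bounded morphism onto the two-world frame with a↔b, which is not antisymmetric.
So the class is not modally definable.

No — not modally definable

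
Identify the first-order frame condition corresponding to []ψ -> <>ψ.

Seriality

This schema is the D axiom.
It corresponds to seriality: forall x exists y Rxy.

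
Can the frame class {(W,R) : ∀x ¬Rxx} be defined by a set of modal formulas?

Modal frame validity is preserved under surjective bounded morphisms.
The 2-cycle (worlds a,b with a→b→a) is irreflexive, and the map sending every world to a single reflexive point • is a surjective bounded morphism (forth: every edge maps to (•,•); back: every world has a successor). So any modal formula valid on the 2-cycle is also valid on the reflexive point, which is not irreflexive.
Hence irreflexivity is not modally definable.

Not modally definable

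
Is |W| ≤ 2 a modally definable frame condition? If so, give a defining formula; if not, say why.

Any modally definable frame class is closed under disjoint unions.
Any modal formula valid on each of 3 disjoint one-world frames is valid on their disjoint union (validity is preserved under disjoint unions). Each one-world frame has |W|=1≤2, but the union has |W|=3.
Hence having at most 2 worlds is not modally definable.

No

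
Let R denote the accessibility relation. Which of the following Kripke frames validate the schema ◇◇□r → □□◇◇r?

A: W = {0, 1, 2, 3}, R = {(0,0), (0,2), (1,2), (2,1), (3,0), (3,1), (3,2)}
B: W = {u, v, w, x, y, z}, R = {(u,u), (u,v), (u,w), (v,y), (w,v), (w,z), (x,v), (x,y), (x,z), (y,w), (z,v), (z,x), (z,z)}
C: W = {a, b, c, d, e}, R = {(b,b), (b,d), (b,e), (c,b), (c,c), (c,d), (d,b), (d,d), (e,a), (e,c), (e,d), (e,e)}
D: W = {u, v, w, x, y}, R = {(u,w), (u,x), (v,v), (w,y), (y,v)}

Frame correspondent (Sahlqvist): ∀x ∀y ∀z ((xR²y ∧ xR²z) → ∃w (yRw ∧ zR²w)) — i.e. a generalized confluence (Geach) condition.
A: fails — 0R²0, 0R²1 but no w with 0Rw and 1R²w.
B: fails — uR²v, uR²v but no t with vRt and vR²t.
C: fails — bR²a, bR²a but no w with aRw and aR²w.
D: holds.

D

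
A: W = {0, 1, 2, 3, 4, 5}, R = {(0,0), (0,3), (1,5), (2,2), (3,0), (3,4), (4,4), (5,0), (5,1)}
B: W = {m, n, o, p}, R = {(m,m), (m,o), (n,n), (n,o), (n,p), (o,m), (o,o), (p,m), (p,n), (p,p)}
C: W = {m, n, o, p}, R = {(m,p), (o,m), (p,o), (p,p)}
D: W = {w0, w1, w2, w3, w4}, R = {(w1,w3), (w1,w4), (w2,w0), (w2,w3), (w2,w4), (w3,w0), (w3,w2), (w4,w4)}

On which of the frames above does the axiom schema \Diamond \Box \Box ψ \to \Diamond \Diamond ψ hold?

A, B, C

The schema corresponds to a generalized confluence (Geach) condition: \forall x \forall y (xRy \to \exists w (y R^2 w \wedge x R^2 w)).
A: condition met.
B: condition met.
C: condition met.
D: fails — w2Rw0 but no w with w0R²w and w2R²w.
Valid on: A, B, C.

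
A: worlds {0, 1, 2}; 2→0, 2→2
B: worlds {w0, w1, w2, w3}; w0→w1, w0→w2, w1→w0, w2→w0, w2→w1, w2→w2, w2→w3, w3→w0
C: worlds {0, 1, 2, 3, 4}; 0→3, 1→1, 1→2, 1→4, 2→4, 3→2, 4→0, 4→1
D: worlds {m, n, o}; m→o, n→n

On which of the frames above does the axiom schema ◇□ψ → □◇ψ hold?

The schema corresponds to convergence: ∀x ∀y ∀z (Rxy ∧ Rxz → ∃w (Ryw ∧ Rzw)).
A: fails — R22 and R20 but 2 and 0 have no common successor.
B: fails — Rw2w1 and Rw2w0 but w1 and w0 have no common successor.
C: fails — R12 and R14 but 2 and 4 have no common successor.
D: fails — Rmo and Rmo but o and o have no common successor.
Valid on no frame.

none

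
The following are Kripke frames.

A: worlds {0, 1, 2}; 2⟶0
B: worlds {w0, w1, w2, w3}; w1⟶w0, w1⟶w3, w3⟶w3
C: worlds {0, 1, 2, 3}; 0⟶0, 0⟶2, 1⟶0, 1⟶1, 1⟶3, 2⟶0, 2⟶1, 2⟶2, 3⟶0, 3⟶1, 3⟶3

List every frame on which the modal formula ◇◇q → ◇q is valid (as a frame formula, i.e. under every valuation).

The schema corresponds to transitivity: ∀x ∀y ∀z (Rxy ∧ Ryz → Rxz).
A: condition met.
B: condition met.
C: fails — R10 and R02 but not R12.

A, B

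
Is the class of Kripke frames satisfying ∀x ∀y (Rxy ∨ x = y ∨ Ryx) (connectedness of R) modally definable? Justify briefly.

If a class were modally definable it would be closed under disjoint unions (Goldblatt–Thomason).
Take 4 disjoint single-world reflexive frames: each is trivially connected, but their disjoint union has 4 worlds with no edge between distinct components, so it is not connected.
So the class is not modally definable.

Not modally definable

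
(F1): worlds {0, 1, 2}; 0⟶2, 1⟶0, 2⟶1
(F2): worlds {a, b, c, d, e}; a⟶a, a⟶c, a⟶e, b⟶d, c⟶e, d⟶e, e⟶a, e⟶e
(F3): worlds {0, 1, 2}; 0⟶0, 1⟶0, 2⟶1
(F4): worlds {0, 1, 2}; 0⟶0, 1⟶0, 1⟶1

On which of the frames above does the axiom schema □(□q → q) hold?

Frame correspondent (Sahlqvist): ∀x ∀y (Rxy → Ryy) — i.e. shift-reflexivity.
(F1): fails — R10 but not R00.
(F2): fails — Rac but not Rcc.
(F3): fails — R21 but not R11.
(F4): condition met.

(F4)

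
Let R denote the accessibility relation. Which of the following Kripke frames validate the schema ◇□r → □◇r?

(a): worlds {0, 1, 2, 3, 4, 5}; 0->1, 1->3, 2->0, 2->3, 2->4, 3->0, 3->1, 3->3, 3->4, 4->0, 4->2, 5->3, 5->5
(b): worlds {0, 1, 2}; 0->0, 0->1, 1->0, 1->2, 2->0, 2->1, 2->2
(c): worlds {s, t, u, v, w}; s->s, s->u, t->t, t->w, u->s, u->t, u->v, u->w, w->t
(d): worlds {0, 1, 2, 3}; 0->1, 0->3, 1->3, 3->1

This is the axiom for convergence; its first-order frame correspondent is ∀x ∀y ∀z (Rxy ∧ Rxz → ∃w (Ryw ∧ Rzw)).
(a): fails — R20 and R24 but 0 and 4 have no common successor.
(b): holds.
(c): fails — Ruv and Ruv but v and v have no common successor.
(d): fails — R01 and R03 but 1 and 3 have no common successor.
Valid on: (b).

(b)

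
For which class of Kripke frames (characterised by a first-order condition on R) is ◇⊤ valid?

◇⊤ holds at w iff w has a successor, so frame-validity of ◇⊤ is exactly seriality. Equivalently via □r → ◇r:
Suppose □r→◇r is valid. At any x set V(r)=W. Then □r at x, so ◇r at x, so x has a successor.
The converse is a direct semantic check.
Frame condition: ∀x ∃y Rxy.

seriality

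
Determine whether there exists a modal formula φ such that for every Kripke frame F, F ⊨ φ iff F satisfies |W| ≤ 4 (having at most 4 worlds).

No — not modally definable

Any modally definable frame class is closed under disjoint unions.
Any modal formula valid on each of 5 disjoint one-world frames is valid on their disjoint union (validity is preserved under disjoint unions). Each one-world frame has |W|=1≤4, but the union has |W|=5.
So no modal formula (or set of formulas) defines exactly the |W|≤4 frames.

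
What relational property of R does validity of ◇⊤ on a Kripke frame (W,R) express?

This schema is equivalent to the D axiom □q → ◇q.
Its frame correspondent is seriality — ∀x ∃y Rxy.

seriality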